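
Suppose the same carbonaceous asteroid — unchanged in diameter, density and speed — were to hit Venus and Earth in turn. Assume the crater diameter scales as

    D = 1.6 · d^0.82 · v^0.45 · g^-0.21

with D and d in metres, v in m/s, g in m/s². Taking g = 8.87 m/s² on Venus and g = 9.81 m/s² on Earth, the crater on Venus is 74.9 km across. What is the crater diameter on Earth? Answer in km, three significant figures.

D ≈ 73.3 km

All impactor-dependent factors cancel in the ratio, leaving D_Earth/D_Venus = (g_Earth/g_Venus)^-0.21.
(9.81/8.87)^-0.21 = 1.106^-0.21 = 0.9791
D_Earth = 0.9791 × 74.9 km = 73.3 km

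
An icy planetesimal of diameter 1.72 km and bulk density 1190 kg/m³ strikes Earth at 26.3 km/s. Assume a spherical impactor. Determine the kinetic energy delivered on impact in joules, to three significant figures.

E ≈ 1.10 × 10^21 J

d = 1720 m; v = 26300 m/s.
Mass m = (π/6) ρ d³ = (π/6) × 1190 × (1720)³ = 3.171 × 10^12 kg
E = ½ m v² = 0.5 × 3.171 × 10^12 × (26300)² = 1.097 × 10^21 J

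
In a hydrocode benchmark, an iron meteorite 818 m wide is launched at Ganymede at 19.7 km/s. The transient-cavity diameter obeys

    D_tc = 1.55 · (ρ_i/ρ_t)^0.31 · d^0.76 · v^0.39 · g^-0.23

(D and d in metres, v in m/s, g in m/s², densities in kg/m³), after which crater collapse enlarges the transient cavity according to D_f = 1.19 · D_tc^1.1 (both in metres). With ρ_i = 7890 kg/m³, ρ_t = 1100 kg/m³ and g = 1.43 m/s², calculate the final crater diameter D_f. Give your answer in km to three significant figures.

D_f ≈ 65.3 km

v = 19700 m/s.
(ρ_i/ρ_t)^0.31 = (7890/1100)^0.31 = 1.842
d^0.76 = 818^0.76 = 163.6
v^0.39 = 19700^0.39 = 47.30
g^-0.23 = 1.43^-0.23 = 0.9210
D_tc = 1.55 × 1.842 × 163.6 × 47.30 × 0.9210 = 20350 m
D_f = 1.19 × (20350)^1.1 = 65308 m
     = 65.31 km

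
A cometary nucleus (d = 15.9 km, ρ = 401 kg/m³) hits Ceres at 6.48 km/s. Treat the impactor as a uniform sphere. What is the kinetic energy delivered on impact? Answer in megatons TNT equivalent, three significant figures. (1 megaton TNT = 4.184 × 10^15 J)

d = 15900 m; v = 6480 m/s.
Mass m = (π/6) ρ d³ = (π/6) × 401 × (15900)³ = 8.440 × 10^14 kg
E = ½ m v² = 0.5 × 8.440 × 10^14 × (6480)² = 1.772 × 10^22 J
   = 1.772 × 10^22 / 4.184×10^15 = 4.235 × 10^6 Mt

E ≈ 4.24 × 10^6 Mt TNT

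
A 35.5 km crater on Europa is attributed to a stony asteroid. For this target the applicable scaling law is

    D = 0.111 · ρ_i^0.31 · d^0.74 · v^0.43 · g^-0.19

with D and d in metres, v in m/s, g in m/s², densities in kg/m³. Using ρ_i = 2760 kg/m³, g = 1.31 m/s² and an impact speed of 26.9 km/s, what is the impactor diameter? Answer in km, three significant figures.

d ≈ 2.84 km

Rearranging for d: d = [D / (0.111 · 2760^0.31 · 26900^0.43 · 1.31^-0.19)]^(1/0.74).
D = 35500 m.
2760^0.31 = 11.66
26900^0.43 = 80.31
1.31^-0.19 = 0.9500
Denominator = 0.111 × 11.66 × 80.31 × 0.9500 = 98.74
D / 98.74 = 35500 / 98.74 = 359.5
d = 359.5^(1/0.74) = 359.5^1.3514 = 2843 m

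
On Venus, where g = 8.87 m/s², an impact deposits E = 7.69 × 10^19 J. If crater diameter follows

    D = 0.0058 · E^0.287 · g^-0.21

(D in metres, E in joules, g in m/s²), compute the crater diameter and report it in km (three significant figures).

E^0.287 = (7.69 × 10^19)^0.287 = 5.096 × 10^5
g^-0.21 = 8.87^-0.21 = 0.6323
D = 0.0058 × 5.096 × 10^5 × 0.6323 = 1869 m
   = 1.869 km

D ≈ 1.87 km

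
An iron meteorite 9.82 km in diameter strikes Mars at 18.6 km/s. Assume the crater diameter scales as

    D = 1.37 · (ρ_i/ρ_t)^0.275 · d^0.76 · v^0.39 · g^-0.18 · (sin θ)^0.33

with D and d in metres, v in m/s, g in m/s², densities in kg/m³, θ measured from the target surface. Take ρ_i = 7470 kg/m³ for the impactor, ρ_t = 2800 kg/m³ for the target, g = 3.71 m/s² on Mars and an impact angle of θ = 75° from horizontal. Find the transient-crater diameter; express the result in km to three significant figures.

In SI units: d = 9820 m, v = 18600 m/s.
(ρ_i/ρ_t)^0.275 = (7470/2800)^0.275 = 1.310
d^0.76 = 9820^0.76 = 1081
v^0.39 = 18600^0.39 = 46.25
g^-0.18 = 3.71^-0.18 = 0.7898
(sin 75°)^0.33 = 0.9659^0.33 = 0.9886
D = 1.37 × 1.310 × 1081 × 46.25 × 0.7898 × 0.9886 = 70059 m
   = 70.06 km

D ≈ 70.1 km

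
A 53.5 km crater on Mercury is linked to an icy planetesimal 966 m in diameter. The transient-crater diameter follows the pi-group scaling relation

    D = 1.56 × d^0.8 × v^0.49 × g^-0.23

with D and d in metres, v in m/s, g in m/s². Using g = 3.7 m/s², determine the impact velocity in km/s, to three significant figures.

v ≈ 44.5 km/s

Rearranging for v: v = [D / (1.56 · 966^0.8 · 3.7^-0.23)]^(1/0.49).
D = 53500 m.
966^0.8 = 244.3
3.7^-0.23 = 0.7401
Denominator = 1.56 × 244.3 × 0.7401 = 282.1
D / 282.1 = 53500 / 282.1 = 189.6
v = 189.6^(1/0.49) = 189.6^2.0408 = 44526 m/s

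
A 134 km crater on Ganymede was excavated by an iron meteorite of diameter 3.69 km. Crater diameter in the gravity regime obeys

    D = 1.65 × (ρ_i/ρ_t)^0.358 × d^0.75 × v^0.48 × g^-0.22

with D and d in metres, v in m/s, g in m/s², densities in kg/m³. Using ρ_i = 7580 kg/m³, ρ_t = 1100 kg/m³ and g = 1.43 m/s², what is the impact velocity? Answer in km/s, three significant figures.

v ≈ 12.6 km/s

Rearranging for v: v = [D / (1.65 · (7580/1100)^0.358 · 3690^0.75 · 1.43^-0.22)]^(1/0.48).
D = 134000 m.
(7580/1100)^0.358 = 1.996
3690^0.75 = 473.4
1.43^-0.22 = 0.9243
Denominator = 1.65 × 1.996 × 473.4 × 0.9243 = 1441
D / 1441 = 134000 / 1441 = 92.99
v = 92.99^(1/0.48) = 92.99^2.0833 = 12614 m/s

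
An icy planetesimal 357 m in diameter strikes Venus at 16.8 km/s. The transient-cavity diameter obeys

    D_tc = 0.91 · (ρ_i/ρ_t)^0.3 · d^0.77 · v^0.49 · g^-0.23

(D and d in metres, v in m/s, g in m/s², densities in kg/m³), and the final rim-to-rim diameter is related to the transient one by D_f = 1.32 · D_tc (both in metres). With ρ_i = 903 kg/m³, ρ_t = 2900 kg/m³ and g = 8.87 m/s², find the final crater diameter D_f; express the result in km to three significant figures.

D_f ≈ 5.57 km

v = 16800 m/s.
(ρ_i/ρ_t)^0.3 = (903/2900)^0.3 = 0.7047
d^0.77 = 357^0.77 = 92.38
v^0.49 = 16800^0.49 = 117.6
g^-0.23 = 8.87^-0.23 = 0.6053
D_tc = 0.91 × 0.7047 × 92.38 × 117.6 × 0.6053 = 4217 m
D_f = 1.32 × 4217 = 5566 m
     = 5.566 km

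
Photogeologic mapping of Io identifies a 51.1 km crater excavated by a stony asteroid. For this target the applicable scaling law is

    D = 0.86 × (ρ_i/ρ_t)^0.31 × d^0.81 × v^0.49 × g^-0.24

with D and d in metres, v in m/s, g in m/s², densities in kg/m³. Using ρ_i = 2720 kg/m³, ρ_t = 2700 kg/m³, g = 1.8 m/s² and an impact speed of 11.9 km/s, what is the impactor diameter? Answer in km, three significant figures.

Rearranging for d: d = [D / (0.86 · (2720/2700)^0.31 · 11900^0.49 · 1.8^-0.24)]^(1/0.81).
D = 51100 m.
(2720/2700)^0.31 = 1.002
11900^0.49 = 99.32
1.8^-0.24 = 0.8684
Denominator = 0.86 × 1.002 × 99.32 × 0.8684 = 74.32
D / 74.32 = 51100 / 74.32 = 687.6
d = 687.6^(1/0.81) = 687.6^1.2346 = 3184 m

d ≈ 3.18 km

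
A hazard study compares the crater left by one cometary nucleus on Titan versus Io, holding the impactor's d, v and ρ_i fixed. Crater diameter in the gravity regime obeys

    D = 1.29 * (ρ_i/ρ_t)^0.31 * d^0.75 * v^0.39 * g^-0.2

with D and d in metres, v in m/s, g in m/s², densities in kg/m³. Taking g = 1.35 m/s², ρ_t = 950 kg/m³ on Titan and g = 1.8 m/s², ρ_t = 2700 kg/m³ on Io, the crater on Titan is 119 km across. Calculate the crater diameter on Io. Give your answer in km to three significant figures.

The impactor-only factors (d, v, ρ_i) cancel in the ratio, leaving D_Io/D_Titan = (g_Io/g_Titan)^-0.2 · (ρ_t,Titan/ρ_t,Io)^0.31.
(1.8/1.35)^-0.2 = 1.333^-0.2 = 0.9441
(950/2700)^0.31 = 0.3519^0.31 = 0.7234
Ratio = 0.9441 × 0.7234 = 0.6830
D_Io = 0.6830 × 119 km = 81.3 km

D ≈ 81.3 km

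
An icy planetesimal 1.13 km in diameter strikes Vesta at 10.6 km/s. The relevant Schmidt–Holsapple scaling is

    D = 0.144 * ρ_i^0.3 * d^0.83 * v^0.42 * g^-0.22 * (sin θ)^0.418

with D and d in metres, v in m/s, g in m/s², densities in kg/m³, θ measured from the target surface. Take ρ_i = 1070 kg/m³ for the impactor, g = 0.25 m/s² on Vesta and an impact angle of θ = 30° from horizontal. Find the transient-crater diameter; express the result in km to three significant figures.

In SI units: d = 1130 m, v = 10600 m/s.
ρ_i^0.3 = 1070^0.3 = 8.106
d^0.83 = 1130^0.83 = 342.0
v^0.42 = 10600^0.42 = 49.05
g^-0.22 = 0.25^-0.22 = 1.357
(sin 30°)^0.418 = 0.5000^0.418 = 0.7485
D = 0.144 × 8.106 × 342.0 × 49.05 × 1.357 × 0.7485 = 19889 m
   = 19.89 km

D ≈ 19.9 km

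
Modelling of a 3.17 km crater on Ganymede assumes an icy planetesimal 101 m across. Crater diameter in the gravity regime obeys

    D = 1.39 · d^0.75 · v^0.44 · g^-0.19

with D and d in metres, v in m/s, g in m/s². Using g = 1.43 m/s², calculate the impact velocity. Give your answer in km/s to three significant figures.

Rearranging for v: v = [D / (1.39 · 101^0.75 · 1.43^-0.19)]^(1/0.44).
D = 3170 m.
101^0.75 = 31.86
1.43^-0.19 = 0.9343
Denominator = 1.39 × 31.86 × 0.9343 = 41.38
D / 41.38 = 3170 / 41.38 = 76.61
v = 76.61^(1/0.44) = 76.61^2.2727 = 19161 m/s

v ≈ 19.2 km/s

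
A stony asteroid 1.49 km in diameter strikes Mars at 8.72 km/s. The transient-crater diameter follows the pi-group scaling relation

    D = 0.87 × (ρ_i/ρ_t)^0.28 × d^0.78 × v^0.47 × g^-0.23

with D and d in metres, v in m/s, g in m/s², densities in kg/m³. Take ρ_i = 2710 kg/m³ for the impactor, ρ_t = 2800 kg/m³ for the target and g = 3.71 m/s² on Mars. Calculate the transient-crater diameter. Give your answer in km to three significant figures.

In SI units: d = 1490 m, v = 8720 m/s.
(ρ_i/ρ_t)^0.28 = (2710/2800)^0.28 = 0.9909
d^0.78 = 1490^0.78 = 298.6
v^0.47 = 8720^0.47 = 71.13
g^-0.23 = 3.71^-0.23 = 0.7397
D = 0.87 × 0.9909 × 298.6 × 71.13 × 0.7397 = 13544 m
   = 13.54 km

D ≈ 13.5 km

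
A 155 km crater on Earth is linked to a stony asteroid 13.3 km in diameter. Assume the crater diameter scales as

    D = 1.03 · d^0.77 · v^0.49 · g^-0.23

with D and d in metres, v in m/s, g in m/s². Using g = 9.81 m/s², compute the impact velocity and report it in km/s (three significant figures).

v ≈ 35.6 km/s

Rearranging for v: v = [D / (1.03 · 13300^0.77 · 9.81^-0.23)]^(1/0.49).
D = 155000 m.
13300^0.77 = 1497
9.81^-0.23 = 0.5914
Denominator = 1.03 × 1497 × 0.5914 = 911.9
D / 911.9 = 155000 / 911.9 = 170.0
v = 170.0^(1/0.49) = 170.0^2.0408 = 35637 m/s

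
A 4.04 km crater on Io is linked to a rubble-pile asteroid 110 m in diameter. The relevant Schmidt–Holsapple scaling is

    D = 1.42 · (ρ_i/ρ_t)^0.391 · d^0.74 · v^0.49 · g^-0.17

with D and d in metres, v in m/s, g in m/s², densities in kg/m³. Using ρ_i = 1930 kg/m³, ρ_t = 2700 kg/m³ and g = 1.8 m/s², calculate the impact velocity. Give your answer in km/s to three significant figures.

Rearranging for v: v = [D / (1.42 · (1930/2700)^0.391 · 110^0.74 · 1.8^-0.17)]^(1/0.49).
D = 4040 m.
(1930/2700)^0.391 = 0.8770
110^0.74 = 32.41
1.8^-0.17 = 0.9049
Denominator = 1.42 × 0.8770 × 32.41 × 0.9049 = 36.52
D / 36.52 = 4040 / 36.52 = 110.6
v = 110.6^(1/0.49) = 110.6^2.0408 = 14822 m/s

v ≈ 14.8 km/s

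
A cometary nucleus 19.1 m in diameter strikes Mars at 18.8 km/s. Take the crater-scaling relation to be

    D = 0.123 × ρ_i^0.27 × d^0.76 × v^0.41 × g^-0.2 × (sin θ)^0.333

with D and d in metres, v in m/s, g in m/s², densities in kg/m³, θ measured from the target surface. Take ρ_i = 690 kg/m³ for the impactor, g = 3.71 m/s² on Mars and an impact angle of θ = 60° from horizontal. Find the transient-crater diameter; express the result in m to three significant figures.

D ≈ 280 m

In SI units: v = 18800 m/s.
ρ_i^0.27 = 690^0.27 = 5.841
d^0.76 = 19.1^0.76 = 9.410
v^0.41 = 18800^0.41 = 56.55
g^-0.2 = 3.71^-0.2 = 0.7694
(sin 60°)^0.333 = 0.8660^0.333 = 0.9532
D = 0.123 × 5.841 × 9.410 × 56.55 × 0.7694 × 0.9532 = 280.4 m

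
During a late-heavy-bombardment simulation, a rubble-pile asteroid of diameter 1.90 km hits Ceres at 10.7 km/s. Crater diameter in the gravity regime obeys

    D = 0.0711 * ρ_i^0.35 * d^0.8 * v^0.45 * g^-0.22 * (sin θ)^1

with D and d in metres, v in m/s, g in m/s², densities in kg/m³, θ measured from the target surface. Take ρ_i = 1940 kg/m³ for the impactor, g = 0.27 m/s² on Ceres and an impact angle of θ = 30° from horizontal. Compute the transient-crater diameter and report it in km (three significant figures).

In SI units: d = 1900 m, v = 10700 m/s.
ρ_i^0.35 = 1940^0.35 = 14.15
d^0.8 = 1900^0.8 = 419.8
v^0.45 = 10700^0.45 = 65.05
g^-0.22 = 0.27^-0.22 = 1.334
(sin 30°)^1 = 0.5000^1 = 0.5000
D = 0.0711 × 14.15 × 419.8 × 65.05 × 1.334 × 0.5000 = 18325 m
   = 18.32 km

D ≈ 18.3 km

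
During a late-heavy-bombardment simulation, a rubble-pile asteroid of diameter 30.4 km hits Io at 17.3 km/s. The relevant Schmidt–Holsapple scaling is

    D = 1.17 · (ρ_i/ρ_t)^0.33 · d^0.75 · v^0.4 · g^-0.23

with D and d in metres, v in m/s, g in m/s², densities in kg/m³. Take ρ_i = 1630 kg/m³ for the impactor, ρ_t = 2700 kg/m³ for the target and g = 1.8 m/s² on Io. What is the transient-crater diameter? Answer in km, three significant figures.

D ≈ 98.7 km

In SI units: d = 30400 m, v = 17300 m/s.
(ρ_i/ρ_t)^0.33 = (1630/2700)^0.33 = 0.8466
d^0.75 = 30400^0.75 = 2302
v^0.4 = 17300^0.4 = 49.57
g^-0.23 = 1.8^-0.23 = 0.8735
D = 1.17 × 0.8466 × 2302 × 49.57 × 0.8735 = 98730 m
   = 98.73 km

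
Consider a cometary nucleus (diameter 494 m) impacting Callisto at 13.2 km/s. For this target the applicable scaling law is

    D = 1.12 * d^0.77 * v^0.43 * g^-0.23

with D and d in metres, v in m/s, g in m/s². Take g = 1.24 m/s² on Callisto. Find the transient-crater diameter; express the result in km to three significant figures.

D ≈ 7.48 km

In SI units: v = 13200 m/s.
d^0.77 = 494^0.77 = 118.6
v^0.43 = 13200^0.43 = 59.14
g^-0.23 = 1.24^-0.23 = 0.9517
D = 1.12 × 118.6 × 59.14 × 0.9517 = 7476 m
   = 7.476 km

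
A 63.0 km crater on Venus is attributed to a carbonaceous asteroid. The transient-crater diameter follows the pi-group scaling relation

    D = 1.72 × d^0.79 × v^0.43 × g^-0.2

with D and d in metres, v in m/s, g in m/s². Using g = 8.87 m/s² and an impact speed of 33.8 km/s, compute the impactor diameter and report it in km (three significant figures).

Rearranging for d: d = [D / (1.72 · 33800^0.43 · 8.87^-0.2)]^(1/0.79).
D = 63000 m.
33800^0.43 = 88.60
8.87^-0.2 = 0.6463
Denominator = 1.72 × 88.60 × 0.6463 = 98.49
D / 98.49 = 63000 / 98.49 = 639.7
d = 639.7^(1/0.79) = 639.7^1.2658 = 3563 m

d ≈ 3.56 km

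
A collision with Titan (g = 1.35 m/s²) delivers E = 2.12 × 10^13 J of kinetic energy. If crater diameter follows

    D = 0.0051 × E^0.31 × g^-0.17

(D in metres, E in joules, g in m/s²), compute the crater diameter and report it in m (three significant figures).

D ≈ 65.6 m

E^0.31 = (2.12 × 10^13)^0.31 = 1.353 × 10^4
g^-0.17 = 1.35^-0.17 = 0.9503
D = 0.0051 × 1.353 × 10^4 × 0.9503 = 65.57 m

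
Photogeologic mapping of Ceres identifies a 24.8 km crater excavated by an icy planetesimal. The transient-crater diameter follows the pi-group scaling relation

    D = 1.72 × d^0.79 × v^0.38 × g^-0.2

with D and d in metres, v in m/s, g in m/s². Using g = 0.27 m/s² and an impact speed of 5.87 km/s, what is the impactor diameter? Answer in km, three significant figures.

d ≈ 2.03 km

Rearranging for d: d = [D / (1.72 · 5870^0.38 · 0.27^-0.2)]^(1/0.79).
D = 24800 m.
5870^0.38 = 27.04
0.27^-0.2 = 1.299
Denominator = 1.72 × 27.04 × 1.299 = 60.41
D / 60.41 = 24800 / 60.41 = 410.5
d = 410.5^(1/0.79) = 410.5^1.2658 = 2032 m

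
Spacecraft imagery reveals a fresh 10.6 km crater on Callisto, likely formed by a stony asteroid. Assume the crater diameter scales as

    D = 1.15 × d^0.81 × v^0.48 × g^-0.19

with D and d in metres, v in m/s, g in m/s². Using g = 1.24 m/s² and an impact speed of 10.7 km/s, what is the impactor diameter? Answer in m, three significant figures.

d ≈ 338 m

Rearranging for d: d = [D / (1.15 · 10700^0.48 · 1.24^-0.19)]^(1/0.81).
D = 10600 m.
10700^0.48 = 85.92
1.24^-0.19 = 0.9600
Denominator = 1.15 × 85.92 × 0.9600 = 94.86
D / 94.86 = 10600 / 94.86 = 111.7
d = 111.7^(1/0.81) = 111.7^1.2346 = 337.7 m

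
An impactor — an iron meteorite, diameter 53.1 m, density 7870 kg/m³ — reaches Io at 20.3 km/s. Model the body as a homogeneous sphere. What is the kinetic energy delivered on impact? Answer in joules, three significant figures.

E ≈ 1.27 × 10^17 J

v = 20300 m/s.
Mass m = (π/6) ρ d³ = (π/6) × 7870 × (53.1)³ = 6.170 × 10^8 kg
E = ½ m v² = 0.5 × 6.170 × 10^8 × (20300)² = 1.271 × 10^17 J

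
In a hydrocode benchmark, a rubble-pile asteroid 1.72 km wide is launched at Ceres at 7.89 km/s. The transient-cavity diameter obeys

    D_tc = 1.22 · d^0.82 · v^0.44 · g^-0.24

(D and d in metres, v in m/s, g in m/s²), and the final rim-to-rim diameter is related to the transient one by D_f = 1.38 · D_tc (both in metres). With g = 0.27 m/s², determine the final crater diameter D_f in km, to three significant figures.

D_f ≈ 53.8 km

In SI: d = 1720 m, v = 7890 m/s.
d^0.82 = 1720^0.82 = 449.9
v^0.44 = 7890^0.44 = 51.85
g^-0.24 = 0.27^-0.24 = 1.369
D_tc = 1.22 × 449.9 × 51.85 × 1.369 = 38960 m
D_f = 1.38 × 38960 = 53765 m
     = 53.76 km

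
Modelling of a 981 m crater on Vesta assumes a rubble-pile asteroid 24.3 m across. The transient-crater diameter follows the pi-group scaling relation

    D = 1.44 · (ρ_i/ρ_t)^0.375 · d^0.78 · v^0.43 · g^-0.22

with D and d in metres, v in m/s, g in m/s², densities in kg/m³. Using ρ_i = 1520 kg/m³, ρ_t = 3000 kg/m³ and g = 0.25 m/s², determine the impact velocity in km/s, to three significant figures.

v ≈ 10.6 km/s

Rearranging for v: v = [D / (1.44 · (1520/3000)^0.375 · 24.3^0.78 · 0.25^-0.22)]^(1/0.43).
(1520/3000)^0.375 = 0.7749
24.3^0.78 = 12.04
0.25^-0.22 = 1.357
Denominator = 1.44 × 0.7749 × 12.04 × 1.357 = 18.23
D / 18.23 = 981 / 18.23 = 53.81
v = 53.81^(1/0.43) = 53.81^2.3256 = 10600 m/s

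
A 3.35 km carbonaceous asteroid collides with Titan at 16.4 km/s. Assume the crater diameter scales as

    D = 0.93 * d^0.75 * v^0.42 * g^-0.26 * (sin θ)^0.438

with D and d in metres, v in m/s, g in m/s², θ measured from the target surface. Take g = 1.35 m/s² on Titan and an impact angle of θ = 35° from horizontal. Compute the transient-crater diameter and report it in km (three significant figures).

In SI units: d = 3350 m, v = 16400 m/s.
d^0.75 = 3350^0.75 = 440.3
v^0.42 = 16400^0.42 = 58.92
g^-0.26 = 1.35^-0.26 = 0.9249
(sin 35°)^0.438 = 0.5736^0.438 = 0.7839
D = 0.93 × 440.3 × 58.92 × 0.9249 × 0.7839 = 17492 m
   = 17.49 km

D ≈ 17.5 km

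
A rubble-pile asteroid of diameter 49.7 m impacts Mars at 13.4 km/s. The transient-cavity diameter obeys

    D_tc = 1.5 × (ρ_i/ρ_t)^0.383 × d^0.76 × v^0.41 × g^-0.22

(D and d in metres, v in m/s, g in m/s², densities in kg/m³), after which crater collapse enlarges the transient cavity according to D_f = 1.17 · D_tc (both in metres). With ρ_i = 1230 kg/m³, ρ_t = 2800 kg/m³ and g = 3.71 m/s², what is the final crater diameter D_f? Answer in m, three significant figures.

v = 13400 m/s.
(ρ_i/ρ_t)^0.383 = (1230/2800)^0.383 = 0.7297
d^0.76 = 49.7^0.76 = 19.46
v^0.41 = 13400^0.41 = 49.22
g^-0.22 = 3.71^-0.22 = 0.7494
D_tc = 1.5 × 0.7297 × 19.46 × 49.22 × 0.7494 = 785.7 m
D_f = 1.17 × 785.7 = 919.3 m

D_f ≈ 919 m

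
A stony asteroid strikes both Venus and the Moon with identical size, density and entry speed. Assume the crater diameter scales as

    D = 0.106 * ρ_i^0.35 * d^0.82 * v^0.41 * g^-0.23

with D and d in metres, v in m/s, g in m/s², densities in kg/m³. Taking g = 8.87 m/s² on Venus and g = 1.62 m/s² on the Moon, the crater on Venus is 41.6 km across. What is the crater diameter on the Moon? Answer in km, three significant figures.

All impactor-dependent factors cancel in the ratio, leaving D_Moon/D_Venus = (g_Moon/g_Venus)^-0.23.
(1.62/8.87)^-0.23 = 0.1826^-0.23 = 1.479
D_Moon = 1.479 × 41.6 km = 61.5 km

D ≈ 61.5 km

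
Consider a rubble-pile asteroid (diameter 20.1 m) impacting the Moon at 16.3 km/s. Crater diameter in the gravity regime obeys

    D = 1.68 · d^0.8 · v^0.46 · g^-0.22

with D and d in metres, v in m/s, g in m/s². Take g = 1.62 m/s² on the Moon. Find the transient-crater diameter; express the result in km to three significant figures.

D ≈ 1.44 km

In SI units: v = 16300 m/s.
d^0.8 = 20.1^0.8 = 11.03
v^0.46 = 16300^0.46 = 86.62
g^-0.22 = 1.62^-0.22 = 0.8993
D = 1.68 × 11.03 × 86.62 × 0.8993 = 1443 m
   = 1.443 km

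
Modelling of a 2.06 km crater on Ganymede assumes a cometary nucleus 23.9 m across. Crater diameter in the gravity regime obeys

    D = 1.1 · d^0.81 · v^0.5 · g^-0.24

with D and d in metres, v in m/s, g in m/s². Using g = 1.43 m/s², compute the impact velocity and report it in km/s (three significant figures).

Rearranging for v: v = [D / (1.1 · 23.9^0.81 · 1.43^-0.24)]^(1/0.5).
D = 2060 m.
23.9^0.81 = 13.08
1.43^-0.24 = 0.9177
Denominator = 1.1 × 13.08 × 0.9177 = 13.20
D / 13.20 = 2060 / 13.20 = 156.1
v = 156.1^(1/0.5) = 156.1^2 = 24367 m/s

v ≈ 24.4 km/s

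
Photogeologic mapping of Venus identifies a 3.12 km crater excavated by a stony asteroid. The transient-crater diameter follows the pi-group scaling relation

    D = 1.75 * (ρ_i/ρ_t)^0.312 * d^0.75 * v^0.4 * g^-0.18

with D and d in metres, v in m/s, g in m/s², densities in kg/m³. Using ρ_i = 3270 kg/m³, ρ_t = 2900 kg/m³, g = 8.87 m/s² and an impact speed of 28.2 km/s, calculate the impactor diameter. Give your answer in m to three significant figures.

d ≈ 147 m

Rearranging for d: d = [D / (1.75 · (3270/2900)^0.312 · 28200^0.4 · 8.87^-0.18)]^(1/0.75).
D = 3120 m.
(3270/2900)^0.312 = 1.038
28200^0.4 = 60.27
8.87^-0.18 = 0.6751
Denominator = 1.75 × 1.038 × 60.27 × 0.6751 = 73.91
D / 73.91 = 3120 / 73.91 = 42.21
d = 42.21^(1/0.75) = 42.21^1.3333 = 146.9 m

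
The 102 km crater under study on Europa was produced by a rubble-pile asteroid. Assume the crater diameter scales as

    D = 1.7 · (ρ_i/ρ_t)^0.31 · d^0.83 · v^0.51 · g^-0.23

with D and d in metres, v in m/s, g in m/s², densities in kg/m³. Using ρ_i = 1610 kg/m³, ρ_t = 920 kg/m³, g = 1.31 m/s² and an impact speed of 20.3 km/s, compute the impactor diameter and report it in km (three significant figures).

Rearranging for d: d = [D / (1.7 · (1610/920)^0.31 · 20300^0.51 · 1.31^-0.23)]^(1/0.83).
D = 102000 m.
(1610/920)^0.31 = 1.189
20300^0.51 = 157.3
1.31^-0.23 = 0.9398
Denominator = 1.7 × 1.189 × 157.3 × 0.9398 = 298.8
D / 298.8 = 102000 / 298.8 = 341.4
d = 341.4^(1/0.83) = 341.4^1.2048 = 1127 m

d ≈ 1.13 km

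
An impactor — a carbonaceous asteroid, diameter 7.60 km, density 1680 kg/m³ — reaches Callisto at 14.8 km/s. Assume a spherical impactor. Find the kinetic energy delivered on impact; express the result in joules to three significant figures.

d = 7600 m; v = 14800 m/s.
Mass m = (π/6) ρ d³ = (π/6) × 1680 × (7600)³ = 3.861 × 10^14 kg
E = ½ m v² = 0.5 × 3.861 × 10^14 × (14800)² = 4.229 × 10^22 J

E ≈ 4.23 × 10^22 J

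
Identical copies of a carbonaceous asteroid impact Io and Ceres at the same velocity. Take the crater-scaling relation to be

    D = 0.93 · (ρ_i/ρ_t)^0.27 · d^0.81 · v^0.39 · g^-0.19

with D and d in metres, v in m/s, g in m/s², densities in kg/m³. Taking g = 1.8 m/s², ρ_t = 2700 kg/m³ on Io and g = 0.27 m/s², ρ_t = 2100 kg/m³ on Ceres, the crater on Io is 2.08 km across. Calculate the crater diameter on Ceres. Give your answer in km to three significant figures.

D ≈ 3.19 km

The impactor-only factors (d, v, ρ_i) cancel in the ratio, leaving D_Ceres/D_Io = (g_Ceres/g_Io)^-0.19 · (ρ_t,Io/ρ_t,Ceres)^0.27.
(0.27/1.8)^-0.19 = 0.1500^-0.19 = 1.434
(2700/2100)^0.27 = 1.286^0.27 = 1.070
Ratio = 1.434 × 1.070 = 1.534
D_Ceres = 1.534 × 2.08 km = 3.19 km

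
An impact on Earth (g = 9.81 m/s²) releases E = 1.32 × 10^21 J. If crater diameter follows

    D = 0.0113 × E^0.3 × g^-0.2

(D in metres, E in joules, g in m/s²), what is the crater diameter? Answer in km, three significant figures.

E^0.3 = (1.32 × 10^21)^0.3 = 2.169 × 10^6
g^-0.2 = 9.81^-0.2 = 0.6334
D = 0.0113 × 2.169 × 10^6 × 0.6334 = 15524 m
   = 15.52 km

D ≈ 15.5 km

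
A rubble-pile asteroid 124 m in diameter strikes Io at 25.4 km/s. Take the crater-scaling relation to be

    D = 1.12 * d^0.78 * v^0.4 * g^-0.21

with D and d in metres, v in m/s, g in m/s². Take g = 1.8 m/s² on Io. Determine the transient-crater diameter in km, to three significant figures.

D ≈ 2.46 km

In SI units: v = 25400 m/s.
d^0.78 = 124^0.78 = 42.94
v^0.4 = 25400^0.4 = 57.80
g^-0.21 = 1.8^-0.21 = 0.8839
D = 1.12 × 42.94 × 57.80 × 0.8839 = 2457 m
   = 2.457 km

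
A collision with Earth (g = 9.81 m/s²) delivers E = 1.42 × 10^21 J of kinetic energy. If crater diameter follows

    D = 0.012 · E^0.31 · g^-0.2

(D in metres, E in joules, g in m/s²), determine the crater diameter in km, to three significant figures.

E^0.31 = (1.42 × 10^21)^0.31 = 3.608 × 10^6
g^-0.2 = 9.81^-0.2 = 0.6334
D = 0.012 × 3.608 × 10^6 × 0.6334 = 27424 m
   = 27.42 km

D ≈ 27.4 km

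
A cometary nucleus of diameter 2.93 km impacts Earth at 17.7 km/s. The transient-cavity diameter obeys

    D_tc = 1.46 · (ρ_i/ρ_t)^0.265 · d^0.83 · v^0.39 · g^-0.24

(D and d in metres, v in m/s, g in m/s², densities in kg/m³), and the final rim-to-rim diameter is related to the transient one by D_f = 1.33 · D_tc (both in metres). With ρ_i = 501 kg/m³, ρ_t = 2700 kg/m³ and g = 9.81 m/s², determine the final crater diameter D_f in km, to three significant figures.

D_f ≈ 24.6 km

In SI: d = 2930 m, v = 17700 m/s.
(ρ_i/ρ_t)^0.265 = (501/2700)^0.265 = 0.6399
d^0.83 = 2930^0.83 = 754.2
v^0.39 = 17700^0.39 = 45.36
g^-0.24 = 9.81^-0.24 = 0.5781
D_tc = 1.46 × 0.6399 × 754.2 × 45.36 × 0.5781 = 18480 m
D_f = 1.33 × 18480 = 24578 m
     = 24.58 km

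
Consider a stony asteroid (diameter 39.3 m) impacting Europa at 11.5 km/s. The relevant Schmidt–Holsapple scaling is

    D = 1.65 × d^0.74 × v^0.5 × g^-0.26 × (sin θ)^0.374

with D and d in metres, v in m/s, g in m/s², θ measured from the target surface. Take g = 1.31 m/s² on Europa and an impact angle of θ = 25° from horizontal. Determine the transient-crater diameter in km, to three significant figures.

In SI units: v = 11500 m/s.
d^0.74 = 39.3^0.74 = 15.13
v^0.5 = 11500^0.5 = 107.2
g^-0.26 = 1.31^-0.26 = 0.9322
(sin 25°)^0.374 = 0.4226^0.374 = 0.7246
D = 1.65 × 15.13 × 107.2 × 0.9322 × 0.7246 = 1808 m
   = 1.808 km

D ≈ 1.81 km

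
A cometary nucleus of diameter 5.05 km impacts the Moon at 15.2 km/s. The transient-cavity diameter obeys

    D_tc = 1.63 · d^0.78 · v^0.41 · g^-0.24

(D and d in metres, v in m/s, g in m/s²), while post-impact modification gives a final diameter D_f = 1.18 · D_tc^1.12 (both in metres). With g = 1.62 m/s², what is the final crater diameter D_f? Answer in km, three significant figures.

In SI: d = 5050 m, v = 15200 m/s.
d^0.78 = 5050^0.78 = 773.7
v^0.41 = 15200^0.41 = 51.83
g^-0.24 = 1.62^-0.24 = 0.8907
D_tc = 1.63 × 773.7 × 51.83 × 0.8907 = 58220 m
D_f = 1.18 × (58220)^1.12 = 2.563 × 10^5 m
     = 256.3 km

D_f ≈ 256 km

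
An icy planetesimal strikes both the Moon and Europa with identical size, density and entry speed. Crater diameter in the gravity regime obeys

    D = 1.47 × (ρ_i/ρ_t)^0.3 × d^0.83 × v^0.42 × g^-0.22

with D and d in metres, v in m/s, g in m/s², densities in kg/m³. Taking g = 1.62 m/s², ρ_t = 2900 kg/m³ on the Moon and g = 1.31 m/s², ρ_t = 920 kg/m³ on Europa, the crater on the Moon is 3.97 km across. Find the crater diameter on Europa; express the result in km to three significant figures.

D ≈ 5.87 km

The impactor-only factors (d, v, ρ_i) cancel in the ratio, leaving D_Europa/D_Moon = (g_Europa/g_Moon)^-0.22 · (ρ_t,Moon/ρ_t,Europa)^0.3.
(1.31/1.62)^-0.22 = 0.8086^-0.22 = 1.048
(2900/920)^0.3 = 3.152^0.3 = 1.411
Ratio = 1.048 × 1.411 = 1.479
D_Europa = 1.479 × 3.97 km = 5.87 km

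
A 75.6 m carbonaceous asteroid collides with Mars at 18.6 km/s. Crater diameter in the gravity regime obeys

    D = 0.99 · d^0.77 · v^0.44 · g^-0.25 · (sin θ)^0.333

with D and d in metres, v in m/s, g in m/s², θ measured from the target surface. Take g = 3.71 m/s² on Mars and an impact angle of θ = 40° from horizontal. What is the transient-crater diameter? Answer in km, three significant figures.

In SI units: v = 18600 m/s.
d^0.77 = 75.6^0.77 = 27.96
v^0.44 = 18600^0.44 = 75.61
g^-0.25 = 3.71^-0.25 = 0.7205
(sin 40°)^0.333 = 0.6428^0.333 = 0.8632
D = 0.99 × 27.96 × 75.61 × 0.7205 × 0.8632 = 1302 m
   = 1.302 km

D ≈ 1.30 km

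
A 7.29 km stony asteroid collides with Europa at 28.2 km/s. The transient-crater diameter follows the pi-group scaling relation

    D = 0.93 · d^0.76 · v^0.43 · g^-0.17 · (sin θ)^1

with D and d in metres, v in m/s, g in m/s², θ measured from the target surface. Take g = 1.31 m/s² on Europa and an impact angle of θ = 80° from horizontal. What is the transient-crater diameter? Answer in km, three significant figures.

In SI units: d = 7290 m, v = 28200 m/s.
d^0.76 = 7290^0.76 = 862.3
v^0.43 = 28200^0.43 = 81.96
g^-0.17 = 1.31^-0.17 = 0.9551
(sin 80°)^1 = 0.9848^1 = 0.9848
D = 0.93 × 862.3 × 81.96 × 0.9551 × 0.9848 = 61822 m
   = 61.82 km

D ≈ 61.8 km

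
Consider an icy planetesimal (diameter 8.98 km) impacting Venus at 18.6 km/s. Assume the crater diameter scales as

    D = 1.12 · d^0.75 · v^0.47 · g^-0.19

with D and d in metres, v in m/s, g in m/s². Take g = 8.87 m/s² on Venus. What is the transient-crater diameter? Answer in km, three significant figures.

D ≈ 69.3 km

In SI units: d = 8980 m, v = 18600 m/s.
d^0.75 = 8980^0.75 = 922.5
v^0.47 = 18600^0.47 = 101.5
g^-0.19 = 8.87^-0.19 = 0.6605
D = 1.12 × 922.5 × 101.5 × 0.6605 = 69267 m
   = 69.27 km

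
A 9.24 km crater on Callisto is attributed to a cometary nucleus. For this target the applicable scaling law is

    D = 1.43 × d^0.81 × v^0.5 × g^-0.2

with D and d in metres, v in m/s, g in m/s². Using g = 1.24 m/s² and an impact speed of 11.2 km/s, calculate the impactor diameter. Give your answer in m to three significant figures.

d ≈ 169 m

Rearranging for d: d = [D / (1.43 · 11200^0.5 · 1.24^-0.2)]^(1/0.81).
D = 9240 m.
11200^0.5 = 105.8
1.24^-0.2 = 0.9579
Denominator = 1.43 × 105.8 × 0.9579 = 144.9
D / 144.9 = 9240 / 144.9 = 63.77
d = 63.77^(1/0.81) = 63.77^1.2346 = 169.0 m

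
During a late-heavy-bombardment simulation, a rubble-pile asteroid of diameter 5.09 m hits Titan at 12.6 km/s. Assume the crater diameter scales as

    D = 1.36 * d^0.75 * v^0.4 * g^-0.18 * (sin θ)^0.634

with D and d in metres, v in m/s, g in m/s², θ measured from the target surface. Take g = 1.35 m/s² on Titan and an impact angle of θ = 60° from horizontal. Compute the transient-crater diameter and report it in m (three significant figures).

D ≈ 174 m

In SI units: v = 12600 m/s.
d^0.75 = 5.09^0.75 = 3.389
v^0.4 = 12600^0.4 = 43.67
g^-0.18 = 1.35^-0.18 = 0.9474
(sin 60°)^0.634 = 0.8660^0.634 = 0.9128
D = 1.36 × 3.389 × 43.67 × 0.9474 × 0.9128 = 174.1 m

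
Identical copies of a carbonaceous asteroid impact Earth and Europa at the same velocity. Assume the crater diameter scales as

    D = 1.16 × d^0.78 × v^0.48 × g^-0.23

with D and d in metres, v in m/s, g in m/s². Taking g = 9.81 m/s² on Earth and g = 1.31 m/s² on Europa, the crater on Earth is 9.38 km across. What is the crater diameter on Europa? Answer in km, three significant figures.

D ≈ 14.9 km

All impactor-dependent factors cancel in the ratio, leaving D_Europa/D_Earth = (g_Europa/g_Earth)^-0.23.
(1.31/9.81)^-0.23 = 0.1335^-0.23 = 1.589
D_Europa = 1.589 × 9.38 km = 14.9 km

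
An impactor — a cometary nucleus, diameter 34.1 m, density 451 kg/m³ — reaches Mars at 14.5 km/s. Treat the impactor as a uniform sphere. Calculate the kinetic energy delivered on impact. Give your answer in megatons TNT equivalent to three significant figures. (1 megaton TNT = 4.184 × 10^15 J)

E ≈ 0.235 Mt TNT

v = 14500 m/s.
Mass m = (π/6) ρ d³ = (π/6) × 451 × (34.1)³ = 9.364 × 10^6 kg
E = ½ m v² = 0.5 × 9.364 × 10^6 × (14500)² = 9.844 × 10^14 J
   = 9.844 × 10^14 / 4.184×10^15 = 0.2353 Mt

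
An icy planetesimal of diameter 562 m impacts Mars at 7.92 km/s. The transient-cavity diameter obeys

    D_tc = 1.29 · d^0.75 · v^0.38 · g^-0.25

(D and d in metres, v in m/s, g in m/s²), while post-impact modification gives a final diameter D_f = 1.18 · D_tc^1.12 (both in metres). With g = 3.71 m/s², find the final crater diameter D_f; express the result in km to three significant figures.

v = 7920 m/s.
d^0.75 = 562^0.75 = 115.4
v^0.38 = 7920^0.38 = 30.31
g^-0.25 = 3.71^-0.25 = 0.7205
D_tc = 1.29 × 115.4 × 30.31 × 0.7205 = 3251 m
D_f = 1.18 × (3251)^1.12 = 10124 m
     = 10.12 km

D_f ≈ 10.1 km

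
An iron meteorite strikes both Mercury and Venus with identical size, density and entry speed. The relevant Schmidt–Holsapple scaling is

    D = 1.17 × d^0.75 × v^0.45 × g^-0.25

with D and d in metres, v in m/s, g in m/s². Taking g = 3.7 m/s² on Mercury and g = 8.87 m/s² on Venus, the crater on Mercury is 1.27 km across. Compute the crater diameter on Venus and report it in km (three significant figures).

All impactor-dependent factors cancel in the ratio, leaving D_Venus/D_Mercury = (g_Venus/g_Mercury)^-0.25.
(8.87/3.7)^-0.25 = 2.397^-0.25 = 0.8037
D_Venus = 0.8037 × 1.27 km = 1.02 km

D ≈ 1.02 km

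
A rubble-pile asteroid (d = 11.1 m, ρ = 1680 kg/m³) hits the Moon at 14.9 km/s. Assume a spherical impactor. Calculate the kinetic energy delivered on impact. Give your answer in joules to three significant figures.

v = 14900 m/s.
Mass m = (π/6) ρ d³ = (π/6) × 1680 × (11.1)³ = 1.203 × 10^6 kg
E = ½ m v² = 0.5 × 1.203 × 10^6 × (14900)² = 1.335 × 10^14 J

E ≈ 1.34 × 10^14 J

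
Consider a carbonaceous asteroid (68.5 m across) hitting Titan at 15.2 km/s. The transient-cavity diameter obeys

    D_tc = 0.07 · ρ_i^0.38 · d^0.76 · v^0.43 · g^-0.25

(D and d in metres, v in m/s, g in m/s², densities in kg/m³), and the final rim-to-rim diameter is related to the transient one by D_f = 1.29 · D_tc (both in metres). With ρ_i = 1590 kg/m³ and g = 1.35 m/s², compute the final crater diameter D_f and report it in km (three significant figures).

D_f ≈ 2.15 km

v = 15200 m/s.
ρ_i^0.38 = 1590^0.38 = 16.46
d^0.76 = 68.5^0.76 = 24.84
v^0.43 = 15200^0.43 = 62.83
g^-0.25 = 1.35^-0.25 = 0.9277
D_tc = 0.07 × 16.46 × 24.84 × 62.83 × 0.9277 = 1668 m
D_f = 1.29 × 1668 = 2152 m
     = 2.152 km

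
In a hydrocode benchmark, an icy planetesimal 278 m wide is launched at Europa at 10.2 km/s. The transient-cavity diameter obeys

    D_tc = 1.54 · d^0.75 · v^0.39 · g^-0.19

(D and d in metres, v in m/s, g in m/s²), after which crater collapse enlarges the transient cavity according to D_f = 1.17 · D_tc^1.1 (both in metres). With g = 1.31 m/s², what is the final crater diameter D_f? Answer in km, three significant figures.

v = 10200 m/s.
d^0.75 = 278^0.75 = 68.08
v^0.39 = 10200^0.39 = 36.59
g^-0.19 = 1.31^-0.19 = 0.9500
D_tc = 1.54 × 68.08 × 36.59 × 0.9500 = 3644 m
D_f = 1.17 × (3644)^1.1 = 9681 m
     = 9.681 km

D_f ≈ 9.68 km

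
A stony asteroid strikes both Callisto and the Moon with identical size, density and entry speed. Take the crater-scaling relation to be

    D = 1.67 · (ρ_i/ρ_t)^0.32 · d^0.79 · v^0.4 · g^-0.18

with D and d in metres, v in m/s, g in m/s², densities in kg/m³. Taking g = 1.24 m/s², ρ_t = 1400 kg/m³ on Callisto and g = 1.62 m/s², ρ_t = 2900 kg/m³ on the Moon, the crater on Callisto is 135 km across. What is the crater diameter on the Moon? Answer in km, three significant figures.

D ≈ 102 km

The impactor-only factors (d, v, ρ_i) cancel in the ratio, leaving D_Moon/D_Callisto = (g_Moon/g_Callisto)^-0.18 · (ρ_t,Callisto/ρ_t,Moon)^0.32.
(1.62/1.24)^-0.18 = 1.306^-0.18 = 0.9531
(1400/2900)^0.32 = 0.4828^0.32 = 0.7921
Ratio = 0.9531 × 0.7921 = 0.7550
D_Moon = 0.7550 × 135 km = 102 km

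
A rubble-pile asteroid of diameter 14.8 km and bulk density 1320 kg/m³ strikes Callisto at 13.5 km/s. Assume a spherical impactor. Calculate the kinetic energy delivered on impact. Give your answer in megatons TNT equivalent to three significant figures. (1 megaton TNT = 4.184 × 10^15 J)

d = 14800 m; v = 13500 m/s.
Mass m = (π/6) ρ d³ = (π/6) × 1320 × (14800)³ = 2.241 × 10^15 kg
E = ½ m v² = 0.5 × 2.241 × 10^15 × (13500)² = 2.042 × 10^23 J
   = 2.042 × 10^23 / 4.184×10^15 = 4.880 × 10^7 Mt

E ≈ 4.88 × 10^7 Mt TNT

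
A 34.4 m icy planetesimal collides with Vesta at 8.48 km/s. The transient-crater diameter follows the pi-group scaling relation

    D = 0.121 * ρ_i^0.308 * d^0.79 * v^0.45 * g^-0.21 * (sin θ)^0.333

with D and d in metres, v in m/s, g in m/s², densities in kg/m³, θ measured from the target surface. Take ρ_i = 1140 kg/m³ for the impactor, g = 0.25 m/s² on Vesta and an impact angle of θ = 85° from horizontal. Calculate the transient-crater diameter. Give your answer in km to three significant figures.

D ≈ 1.35 km

In SI units: v = 8480 m/s.
ρ_i^0.308 = 1140^0.308 = 8.740
d^0.79 = 34.4^0.79 = 16.36
v^0.45 = 8480^0.45 = 58.58
g^-0.21 = 0.25^-0.21 = 1.338
(sin 85°)^0.333 = 0.9962^0.333 = 0.9987
D = 0.121 × 8.740 × 16.36 × 58.58 × 1.338 × 0.9987 = 1354 m
   = 1.354 km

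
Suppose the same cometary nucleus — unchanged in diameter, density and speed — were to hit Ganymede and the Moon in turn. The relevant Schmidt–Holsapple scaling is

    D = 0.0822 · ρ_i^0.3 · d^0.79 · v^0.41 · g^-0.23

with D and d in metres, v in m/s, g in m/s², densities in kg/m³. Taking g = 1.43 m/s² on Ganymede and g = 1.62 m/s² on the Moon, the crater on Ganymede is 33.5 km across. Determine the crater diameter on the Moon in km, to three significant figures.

D ≈ 32.6 km

All impactor-dependent factors cancel in the ratio, leaving D_Moon/D_Ganymede = (g_Moon/g_Ganymede)^-0.23.
(1.62/1.43)^-0.23 = 1.133^-0.23 = 0.9717
D_Moon = 0.9717 × 33.5 km = 32.6 km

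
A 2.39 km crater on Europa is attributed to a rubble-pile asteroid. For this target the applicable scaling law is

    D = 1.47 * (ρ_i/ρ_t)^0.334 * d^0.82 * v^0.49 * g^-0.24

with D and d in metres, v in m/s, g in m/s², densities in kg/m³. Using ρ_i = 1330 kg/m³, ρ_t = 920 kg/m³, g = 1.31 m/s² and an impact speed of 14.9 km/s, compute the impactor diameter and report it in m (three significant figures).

d ≈ 24.6 m

Rearranging for d: d = [D / (1.47 · (1330/920)^0.334 · 14900^0.49 · 1.31^-0.24)]^(1/0.82).
D = 2390 m.
(1330/920)^0.334 = 1.131
14900^0.49 = 110.9
1.31^-0.24 = 0.9372
Denominator = 1.47 × 1.131 × 110.9 × 0.9372 = 172.8
D / 172.8 = 2390 / 172.8 = 13.83
d = 13.83^(1/0.82) = 13.83^1.2195 = 24.62 m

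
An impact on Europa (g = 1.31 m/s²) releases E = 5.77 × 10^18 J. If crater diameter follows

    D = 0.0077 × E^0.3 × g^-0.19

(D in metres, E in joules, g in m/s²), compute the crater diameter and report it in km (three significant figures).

E^0.3 = (5.77 × 10^18)^0.3 = 4.250 × 10^5
g^-0.19 = 1.31^-0.19 = 0.9500
D = 0.0077 × 4.250 × 10^5 × 0.9500 = 3109 m
   = 3.109 km

D ≈ 3.11 km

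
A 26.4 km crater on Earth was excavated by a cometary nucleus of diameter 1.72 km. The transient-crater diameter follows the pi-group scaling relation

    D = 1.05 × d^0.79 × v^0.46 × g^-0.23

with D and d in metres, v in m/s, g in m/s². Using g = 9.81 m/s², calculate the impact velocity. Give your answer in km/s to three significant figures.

v ≈ 32.0 km/s

Rearranging for v: v = [D / (1.05 · 1720^0.79 · 9.81^-0.23)]^(1/0.46).
D = 26400 m.
1720^0.79 = 359.8
9.81^-0.23 = 0.5914
Denominator = 1.05 × 359.8 × 0.5914 = 223.4
D / 223.4 = 26400 / 223.4 = 118.2
v = 118.2^(1/0.46) = 118.2^2.1739 = 32038 m/s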